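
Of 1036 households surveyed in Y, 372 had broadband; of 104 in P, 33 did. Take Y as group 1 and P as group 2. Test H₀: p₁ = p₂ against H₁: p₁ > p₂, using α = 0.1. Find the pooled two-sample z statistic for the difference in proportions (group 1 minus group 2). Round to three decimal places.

z = 0.848

p̂₁ = 372/1036 ≈ 0.35907, p̂₂ = 33/104 ≈ 0.31731.
Pooled p̂ = (372+33)/(1036+104) = 405/1140 = 0.35526.
SE = √(0.229051 × 0.0105806) = 0.04923.
z = (0.35907 − 0.31731)/0.04923 = 0.04176/0.04923 = 0.848.
p-value = P(Z > 0.848) ≈ 0.1981, so at α = 0.1 we fail to reject H₀.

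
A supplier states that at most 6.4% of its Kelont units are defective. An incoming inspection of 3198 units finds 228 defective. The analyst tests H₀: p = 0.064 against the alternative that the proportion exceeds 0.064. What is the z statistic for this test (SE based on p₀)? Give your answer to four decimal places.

p̂ = 228/3198 = 0.0712946.
Under H₀, SE = √(0.064·0.936/3198) = √(1.87317e-05) = 0.0043280.
z = (0.0712946 − 0.064)/0.0043280 = 0.0072946/0.0043280 = 1.6854.

z = 1.6854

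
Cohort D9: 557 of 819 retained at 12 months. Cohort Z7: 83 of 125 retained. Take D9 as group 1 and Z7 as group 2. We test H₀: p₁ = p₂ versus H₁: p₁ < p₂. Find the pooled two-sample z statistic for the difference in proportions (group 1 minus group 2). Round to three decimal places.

z = 0.359

p̂₁ = 557/819 = 0.68010, p̂₂ = 83/125 = 0.66400.
Pooled p̂ = (557+83)/(819+125) = 640/944 = 0.67797.
SE = √(0.218328 × 0.009221) = 0.04487.
z = (0.68010 − 0.66400)/0.04487 = 0.01610/0.04487 = 0.359.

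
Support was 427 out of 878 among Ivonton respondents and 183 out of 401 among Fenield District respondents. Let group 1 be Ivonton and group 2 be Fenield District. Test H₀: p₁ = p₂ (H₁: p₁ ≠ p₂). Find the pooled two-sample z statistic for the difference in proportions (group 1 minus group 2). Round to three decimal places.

p̂₁ = 427/878 = 0.48633, p̂₂ = 183/401 = 0.45636.
Pooled p̂ = (427+183)/(878+401) = 610/1279 = 0.47694.
SE = √(0.249468 × 0.00363272) = 0.03010.
z = (0.48633 − 0.45636)/0.03010 = 0.02997/0.03010 = 0.996.

z = 0.996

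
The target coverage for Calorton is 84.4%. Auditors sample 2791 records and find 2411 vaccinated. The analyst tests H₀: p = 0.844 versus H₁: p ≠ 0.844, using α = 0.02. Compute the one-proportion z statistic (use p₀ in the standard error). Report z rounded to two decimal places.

p̂ = 2411/2791 ≈ 0.86385.
Standard error under H₀: √(0.844×0.156/2791) = 0.00687.
z = (0.86385 − 0.844)/0.00687 = 0.01985/0.00687 = 2.89.
Two-sided p-value ≈ 2·Φ(−2.890) = 0.0039, so at α = 0.02 we reject H₀.

z = 2.89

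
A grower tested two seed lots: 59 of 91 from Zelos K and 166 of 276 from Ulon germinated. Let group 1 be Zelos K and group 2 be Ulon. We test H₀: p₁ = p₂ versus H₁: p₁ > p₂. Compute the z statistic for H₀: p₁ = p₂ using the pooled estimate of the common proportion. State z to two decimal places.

z = 0.80

p̂₁ = 59/91 = 0.6484, p̂₂ = 166/276 = 0.6014.
Pooled p̂ = (59+166)/(91+276) = 225/367 = 0.6131.
SE = √(0.237213 × 0.0146122) = 0.0589.
z = (0.6484 − 0.6014)/0.0589 = 0.0470/0.0589 = 0.80.
p-value = P(Z > 0.797) ≈ 0.2128.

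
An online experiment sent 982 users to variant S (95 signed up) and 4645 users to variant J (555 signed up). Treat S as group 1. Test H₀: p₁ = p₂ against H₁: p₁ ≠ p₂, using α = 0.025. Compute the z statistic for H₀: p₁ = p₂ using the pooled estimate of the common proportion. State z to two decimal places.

p̂₁ = 95/982 ≈ 0.096741, p̂₂ = 555/4645 ≈ 0.119483.
Pooled p̂ = (95+555)/(982+4645) = 650/5627 = 0.115514.
SE = √(0.102171 × 0.00123362) = 0.011227.
z = (0.096741 − 0.119483)/0.011227 = -0.022742/0.011227 = -2.03.
p-value = 2·P(Z > 2.026) ≈ 0.0428, so at α = 0.025 we fail to reject H₀.

z = -2.03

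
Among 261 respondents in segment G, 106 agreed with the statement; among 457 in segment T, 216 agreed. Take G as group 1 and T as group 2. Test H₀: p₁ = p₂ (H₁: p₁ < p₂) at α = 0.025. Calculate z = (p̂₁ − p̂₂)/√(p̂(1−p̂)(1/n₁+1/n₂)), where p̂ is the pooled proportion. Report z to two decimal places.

z = -1.72

p̂₁ = 106/261 = 0.4061, p̂₂ = 216/457 = 0.4726.
Pooled p̂ = (106+216)/(261+457) = 322/718 = 0.4485.
SE = √(p̂(1−p̂)(1/n₁+1/n₂)) = √(0.4485·0.5515·0.0060196) = √(0.00148892) = 0.0386.
z = (0.4061 − 0.4726)/0.0386 = -0.0665/0.0386 = -1.72.
p-value = P(Z < -1.724) ≈ 0.0424; since p > α = 0.025, fail to reject H₀.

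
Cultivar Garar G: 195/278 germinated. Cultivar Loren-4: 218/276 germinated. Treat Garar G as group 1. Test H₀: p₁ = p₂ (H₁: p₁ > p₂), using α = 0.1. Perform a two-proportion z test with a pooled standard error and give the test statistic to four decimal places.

p̂₁ = 195/278 = 0.701439, p̂₂ = 218/276 = 0.789855.
Pooled p̂ = (195+218)/(278+276) = 413/554 = 0.745487.
SE = √(0.189736 × 0.00722031) = 0.037013.
z = (0.701439 − 0.789855)/0.037013 = -0.088416/0.037013 = -2.3888.
p-value = P(Z > -2.389) ≈ 0.9915; since p > α = 0.1, fail to reject H₀.

z = -2.3888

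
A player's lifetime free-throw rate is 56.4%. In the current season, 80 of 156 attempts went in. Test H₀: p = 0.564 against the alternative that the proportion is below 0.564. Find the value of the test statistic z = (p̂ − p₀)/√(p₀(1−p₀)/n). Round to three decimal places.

z = -1.289

p̂ = 80/156 = 0.51282.
Under H₀, SE = √(0.564·0.436/156) = √(0.00157631) = 0.03970.
z = (0.51282 − 0.564)/0.03970 = -0.05118/0.03970 = -1.289.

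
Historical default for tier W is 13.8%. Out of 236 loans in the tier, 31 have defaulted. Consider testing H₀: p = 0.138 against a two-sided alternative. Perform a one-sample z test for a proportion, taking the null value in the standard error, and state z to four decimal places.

z = -0.2959

p̂ = 31/236 ≈ 0.131356.
Under H₀, SE = √(0.138·0.862/236) = √(0.000504051) = 0.022451.
z = (0.131356 − 0.138)/0.022451 = -0.006644/0.022451 = -0.2959.
p-value = 2·P(Z > 0.296) ≈ 0.7673.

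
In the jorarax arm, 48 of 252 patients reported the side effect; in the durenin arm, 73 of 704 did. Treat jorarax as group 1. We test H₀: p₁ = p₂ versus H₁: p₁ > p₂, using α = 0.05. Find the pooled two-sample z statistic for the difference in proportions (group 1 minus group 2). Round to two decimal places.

p̂₁ = 48/252 = 0.1905, p̂₂ = 73/704 = 0.1037.
Pooled p̂ = (48+73)/(252+704) = 121/956 = 0.1266.
SE = √(0.110549 × 0.00538871) = 0.0244.
z = (0.1905 − 0.1037)/0.0244 = 0.0868/0.0244 = 3.56.
p-value = P(Z > 3.556) ≈ 0.0002, so at α = 0.05 we reject H₀.

z = 3.56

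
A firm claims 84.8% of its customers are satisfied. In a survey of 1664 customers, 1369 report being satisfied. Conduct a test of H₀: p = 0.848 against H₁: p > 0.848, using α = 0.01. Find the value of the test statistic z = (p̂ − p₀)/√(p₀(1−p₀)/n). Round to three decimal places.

z = -2.873

p̂ = 1369/1664 ≈ 0.82272.
SE = √(p₀(1−p₀)/n) = √(0.1289/1664) = 0.00880.
z = (0.82272 − 0.848)/0.00880 = -0.02528/0.00880 = -2.873.
p-value = P(Z > -2.873) ≈ 0.9980; since p > α = 0.01, fail to reject H₀.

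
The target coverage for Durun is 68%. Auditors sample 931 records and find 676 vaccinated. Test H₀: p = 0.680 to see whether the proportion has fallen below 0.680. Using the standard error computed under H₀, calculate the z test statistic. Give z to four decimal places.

z = 3.0155

p̂ = 676/931 = 0.726101.
Under H₀, SE = √(0.68·0.32/931) = √(0.000233727) = 0.015288.
z = (0.726101 − 0.68)/0.015288 = 0.046101/0.015288 = 3.0155.
p-value = P(Z < 3.015) ≈ 0.9987.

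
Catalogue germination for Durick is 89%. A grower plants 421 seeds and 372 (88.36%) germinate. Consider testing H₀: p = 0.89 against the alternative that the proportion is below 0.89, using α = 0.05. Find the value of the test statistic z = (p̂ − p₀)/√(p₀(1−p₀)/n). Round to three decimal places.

z = -0.419

p̂ = 372/421 ≈ 0.88361.
SE = √(p₀(1−p₀)/n) = √(0.0979/421) = 0.01525.
z = (0.88361 − 0.89)/0.01525 = -0.00639/0.01525 = -0.419.
p-value = P(Z < -0.419) ≈ 0.3376; since p > α = 0.05, fail to reject H₀.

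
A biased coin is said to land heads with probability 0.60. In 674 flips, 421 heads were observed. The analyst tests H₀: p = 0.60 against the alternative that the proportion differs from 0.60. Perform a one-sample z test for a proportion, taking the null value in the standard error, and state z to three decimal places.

p̂ = 421/674 ≈ 0.62463.
SE = √(p₀(1−p₀)/n) = √(0.24/674) = 0.01887.
z = (0.62463 − 0.6)/0.01887 = 0.02463/0.01887 = 1.305.
Two-sided p-value ≈ 2·Φ(−1.305) = 0.1918.

z = 1.305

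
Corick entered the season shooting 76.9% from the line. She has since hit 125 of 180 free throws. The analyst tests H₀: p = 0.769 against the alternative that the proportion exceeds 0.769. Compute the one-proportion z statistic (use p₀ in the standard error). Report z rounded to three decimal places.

z = -2.373

p̂ = 125/180 ≈ 0.694444.
Standard error under H₀: √(0.769×0.231/180) = 0.031415.
z = (0.694444 − 0.769)/0.031415 = -0.074556/0.031415 = -2.373.
p-value = P(Z > -2.373) ≈ 0.9912.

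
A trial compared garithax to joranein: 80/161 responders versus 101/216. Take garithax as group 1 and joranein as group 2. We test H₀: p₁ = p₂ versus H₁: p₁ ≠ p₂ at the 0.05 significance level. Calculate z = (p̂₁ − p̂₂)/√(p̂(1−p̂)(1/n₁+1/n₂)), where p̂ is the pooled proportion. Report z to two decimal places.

p̂₁ = 80/161 = 0.4969, p̂₂ = 101/216 = 0.4676.
Pooled p̂ = (80+101)/(161+216) = 181/377 = 0.4801.
SE = √(p̂(1−p̂)(1/n₁+1/n₂)) = √(0.4801·0.5199·0.0108408) = √(0.00270591) = 0.0520.
z = (0.4969 − 0.4676)/0.0520 = 0.0293/0.0520 = 0.56.
p-value = 2·P(Z > 0.563) ≈ 0.5732, so at α = 0.05 we fail to reject H₀.

z = 0.56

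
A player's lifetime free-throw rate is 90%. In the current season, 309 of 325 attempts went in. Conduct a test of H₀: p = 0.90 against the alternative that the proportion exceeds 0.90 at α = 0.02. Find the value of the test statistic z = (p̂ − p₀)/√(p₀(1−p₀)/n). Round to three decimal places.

z = 3.051

p̂ = 309/325 = 0.95077.
SE = √(p₀(1−p₀)/n) = √(0.09/325) = 0.01664.
z = (0.95077 − 0.9)/0.01664 = 0.05077/0.01664 = 3.051.
p-value = P(Z > 3.051) ≈ 0.0011. With α = 0.02, reject H₀.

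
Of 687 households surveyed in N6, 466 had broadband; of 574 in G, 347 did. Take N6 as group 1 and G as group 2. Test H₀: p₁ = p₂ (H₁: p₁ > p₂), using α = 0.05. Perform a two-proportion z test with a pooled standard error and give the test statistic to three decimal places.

z = 2.726

p̂₁ = 466/687 = 0.678311, p̂₂ = 347/574 = 0.604530.
Pooled p̂ = (466+347)/(687+574) = 813/1261 = 0.644726.
SE = √(0.229054 × 0.00319776) = 0.027064.
z = (0.678311 − 0.604530)/0.027064 = 0.073781/0.027064 = 2.726.
p-value = P(Z > 2.726) ≈ 0.0032, so at α = 0.05 we reject H₀.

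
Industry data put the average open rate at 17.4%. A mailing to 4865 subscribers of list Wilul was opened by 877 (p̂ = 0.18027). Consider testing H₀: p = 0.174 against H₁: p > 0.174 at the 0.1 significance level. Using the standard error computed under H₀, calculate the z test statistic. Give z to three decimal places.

z = 1.153

p̂ = 877/4865 ≈ 0.18027.
SE = √(p₀(1−p₀)/n) = √(0.14372/4865) = 0.00544.
z = (0.18027 − 0.174)/0.00544 = 0.00627/0.00544 = 1.153.
p-value = P(Z > 1.153) ≈ 0.1244. With α = 0.1, fail to reject H₀.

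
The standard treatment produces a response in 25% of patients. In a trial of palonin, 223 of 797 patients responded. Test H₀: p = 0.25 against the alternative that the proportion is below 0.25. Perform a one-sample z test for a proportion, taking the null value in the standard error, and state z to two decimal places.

p̂ = 223/797 = 0.27980.
Standard error under H₀: √(0.25×0.75/797) = 0.01534.
z = (0.27980 − 0.25)/0.01534 = 0.02980/0.01534 = 1.94.

z = 1.94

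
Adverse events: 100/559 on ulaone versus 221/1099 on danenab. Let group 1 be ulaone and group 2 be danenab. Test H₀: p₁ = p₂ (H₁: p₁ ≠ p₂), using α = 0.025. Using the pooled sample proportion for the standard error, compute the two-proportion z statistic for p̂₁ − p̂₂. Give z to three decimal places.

z = -1.082

p̂₁ = 100/559 = 0.178891, p̂₂ = 221/1099 = 0.201092.
Pooled p̂ = (100+221)/(559+1099) = 321/1658 = 0.193607.
SE = √(0.156123 × 0.00269883) = 0.020527.
z = (0.178891 − 0.201092)/0.020527 = -0.022201/0.020527 = -1.082.
Two-sided p-value ≈ 2·Φ(−1.082) = 0.2794, so at α = 0.025 we fail to reject H₀.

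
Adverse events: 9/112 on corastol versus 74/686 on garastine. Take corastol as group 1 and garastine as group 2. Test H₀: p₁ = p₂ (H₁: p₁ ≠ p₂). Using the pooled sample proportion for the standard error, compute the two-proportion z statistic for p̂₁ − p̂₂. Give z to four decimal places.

p̂₁ = 9/112 ≈ 0.080357, p̂₂ = 74/686 ≈ 0.107872.
Pooled p̂ = (9+74)/(112+686) = 83/798 = 0.104010.
SE = √(p̂(1−p̂)(1/n₁+1/n₂)) = √(0.104010·0.895990·0.0103863) = √(0.000967919) = 0.031111.
z = (0.080357 − 0.107872)/0.031111 = -0.027515/0.031111 = -0.8844.
Two-sided p-value ≈ 2·Φ(−0.884) = 0.3765.

z = -0.8844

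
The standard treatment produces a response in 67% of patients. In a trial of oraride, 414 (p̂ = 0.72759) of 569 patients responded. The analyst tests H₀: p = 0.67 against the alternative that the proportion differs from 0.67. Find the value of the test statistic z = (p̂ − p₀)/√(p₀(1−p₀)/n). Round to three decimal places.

z = 2.922

p̂ = 414/569 ≈ 0.72759.
Standard error under H₀: √(0.67×0.33/569) = 0.01971.
z = (0.72759 − 0.67)/0.01971 = 0.05759/0.01971 = 2.922.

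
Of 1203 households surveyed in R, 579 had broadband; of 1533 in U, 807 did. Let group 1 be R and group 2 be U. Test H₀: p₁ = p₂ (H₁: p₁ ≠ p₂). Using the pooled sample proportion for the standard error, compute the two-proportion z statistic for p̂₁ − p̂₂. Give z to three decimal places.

p̂₁ = 579/1203 = 0.48130, p̂₂ = 807/1533 = 0.52642.
Pooled p̂ = (579+807)/(1203+1533) = 1386/2736 = 0.50658.
SE = √(p̂(1−p̂)(1/n₁+1/n₂)) = √(0.50658·0.49342·0.00148357) = √(0.000370829) = 0.01926.
z = (0.48130 − 0.52642)/0.01926 = -0.04512/0.01926 = -2.343.
Two-sided p-value ≈ 2·Φ(−2.343) = 0.0191.

z = -2.343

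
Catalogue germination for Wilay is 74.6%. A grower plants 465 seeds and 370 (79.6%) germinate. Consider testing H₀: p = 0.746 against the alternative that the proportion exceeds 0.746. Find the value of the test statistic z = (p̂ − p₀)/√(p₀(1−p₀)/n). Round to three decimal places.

p̂ = 370/465 = 0.79570.
Standard error under H₀: √(0.746×0.254/465) = 0.02019.
z = (0.79570 − 0.746)/0.02019 = 0.04970/0.02019 = 2.462.
p-value = P(Z > 2.462) ≈ 0.0069.

z = 2.462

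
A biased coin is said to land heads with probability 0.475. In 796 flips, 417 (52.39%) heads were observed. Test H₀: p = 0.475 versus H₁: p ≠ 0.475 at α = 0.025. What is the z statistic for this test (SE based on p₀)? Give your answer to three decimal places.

z = 2.761

p̂ = 417/796 ≈ 0.52387.
Under H₀, SE = √(0.475·0.525/796) = √(0.000313285) = 0.01770.
z = (0.52387 − 0.475)/0.01770 = 0.04887/0.01770 = 2.761.
Two-sided p-value ≈ 2·Φ(−2.761) = 0.0058, so at α = 0.025 we reject H₀.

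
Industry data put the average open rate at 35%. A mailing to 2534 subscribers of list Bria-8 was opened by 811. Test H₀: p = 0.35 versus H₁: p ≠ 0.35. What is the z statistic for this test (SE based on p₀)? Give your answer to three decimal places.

p̂ = 811/2534 ≈ 0.320047.
Standard error under H₀: √(0.35×0.65/2534) = 0.009475.
z = (0.320047 − 0.35)/0.009475 = -0.029953/0.009475 = -3.161.
Two-sided p-value ≈ 2·Φ(−3.161) = 0.0016.

z = -3.161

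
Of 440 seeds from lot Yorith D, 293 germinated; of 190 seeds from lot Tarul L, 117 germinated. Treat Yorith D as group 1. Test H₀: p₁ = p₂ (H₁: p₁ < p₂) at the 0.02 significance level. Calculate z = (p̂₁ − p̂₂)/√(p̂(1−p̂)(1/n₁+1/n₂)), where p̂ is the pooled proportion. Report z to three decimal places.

p̂₁ = 293/440 ≈ 0.66591, p̂₂ = 117/190 ≈ 0.61579.
Pooled p̂ = (293+117)/(440+190) = 410/630 = 0.65079.
SE = √(0.227261 × 0.00753589) = 0.04138.
z = (0.66591 − 0.61579)/0.04138 = 0.05012/0.04138 = 1.211.
p-value = P(Z < 1.211) ≈ 0.8871. With α = 0.02, fail to reject H₀.

z = 1.211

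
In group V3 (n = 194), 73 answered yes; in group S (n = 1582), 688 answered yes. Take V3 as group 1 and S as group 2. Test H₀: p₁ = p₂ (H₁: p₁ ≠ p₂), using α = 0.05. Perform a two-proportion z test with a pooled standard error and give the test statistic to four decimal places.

z = -1.5568

p̂₁ = 73/194 ≈ 0.376289, p̂₂ = 688/1582 ≈ 0.434893.
Pooled p̂ = (73+688)/(194+1582) = 761/1776 = 0.428491.
SE = √(p̂(1−p̂)(1/n₁+1/n₂)) = √(0.428491·0.571509·0.00578675) = √(0.0014171) = 0.037644.
z = (0.376289 − 0.434893)/0.037644 = -0.058604/0.037644 = -1.5568.
p-value = 2·P(Z > 1.557) ≈ 0.1195, so at α = 0.05 we fail to reject H₀.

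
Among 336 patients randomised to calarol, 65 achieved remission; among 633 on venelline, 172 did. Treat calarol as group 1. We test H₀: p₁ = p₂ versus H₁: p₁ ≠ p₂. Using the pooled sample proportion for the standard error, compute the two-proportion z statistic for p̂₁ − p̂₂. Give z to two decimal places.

z = -2.70

p̂₁ = 65/336 = 0.1935, p̂₂ = 172/633 = 0.2717.
Pooled p̂ = (65+172)/(336+633) = 237/969 = 0.2446.
SE = √(0.184762 × 0.00455597) = 0.0290.
z = (0.1935 − 0.2717)/0.0290 = -0.0782/0.0290 = -2.70.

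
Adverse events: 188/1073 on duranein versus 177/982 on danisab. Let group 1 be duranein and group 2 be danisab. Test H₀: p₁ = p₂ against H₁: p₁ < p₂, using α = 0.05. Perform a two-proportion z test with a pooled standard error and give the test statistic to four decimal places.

p̂₁ = 188/1073 ≈ 0.175210, p̂₂ = 177/982 ≈ 0.180244.
Pooled p̂ = (188+177)/(1073+982) = 365/2055 = 0.177616.
SE = √(p̂(1−p̂)(1/n₁+1/n₂)) = √(0.177616·0.822384·0.0019503) = √(0.000284876) = 0.016878.
z = (0.175210 − 0.180244)/0.016878 = -0.005034/0.016878 = -0.2983.
p-value = P(Z < -0.298) ≈ 0.3827, so at α = 0.05 we fail to reject H₀.

z = -0.2983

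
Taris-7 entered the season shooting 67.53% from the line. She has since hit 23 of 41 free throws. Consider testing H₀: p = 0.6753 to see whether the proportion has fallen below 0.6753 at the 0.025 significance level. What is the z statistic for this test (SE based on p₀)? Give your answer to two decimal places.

p̂ = 23/41 = 0.5610.
SE = √(p₀(1−p₀)/n) = √(0.21927/41) = 0.0731.
z = (0.5610 − 0.6753)/0.0731 = -0.1143/0.0731 = -1.56.
p-value = P(Z < -1.563) ≈ 0.0590. With α = 0.025, fail to reject H₀.

z = -1.56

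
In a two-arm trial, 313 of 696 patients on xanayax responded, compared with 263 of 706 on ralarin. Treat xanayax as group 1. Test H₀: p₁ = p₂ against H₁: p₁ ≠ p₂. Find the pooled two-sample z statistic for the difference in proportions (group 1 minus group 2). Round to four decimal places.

p̂₁ = 313/696 ≈ 0.449713, p̂₂ = 263/706 ≈ 0.372521.
Pooled p̂ = (313+263)/(696+706) = 576/1402 = 0.410842.
SE = √(0.242051 × 0.00285321) = 0.026280.
z = (0.449713 − 0.372521)/0.026280 = 0.077192/0.026280 = 2.9373.

z = 2.9373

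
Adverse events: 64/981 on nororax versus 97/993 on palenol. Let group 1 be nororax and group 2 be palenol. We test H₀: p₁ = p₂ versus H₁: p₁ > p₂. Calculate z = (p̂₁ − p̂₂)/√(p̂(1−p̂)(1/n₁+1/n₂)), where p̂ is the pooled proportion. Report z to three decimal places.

z = -2.633

p̂₁ = 64/981 = 0.06524, p̂₂ = 97/993 = 0.09768.
Pooled p̂ = (64+97)/(981+993) = 161/1974 = 0.08156.
SE = √(0.0749082 × 0.00202642) = 0.01232.
z = (0.06524 − 0.09768)/0.01232 = -0.03244/0.01232 = -2.633.
p-value = P(Z > -2.633) ≈ 0.9958.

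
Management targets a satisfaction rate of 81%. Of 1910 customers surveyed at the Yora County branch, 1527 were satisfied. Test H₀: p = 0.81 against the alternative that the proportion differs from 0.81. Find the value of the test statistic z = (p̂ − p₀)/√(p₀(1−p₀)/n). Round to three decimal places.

p̂ = 1527/1910 ≈ 0.799476.
Standard error under H₀: √(0.81×0.19/1910) = 0.008976.
z = (0.799476 − 0.81)/0.008976 = -0.010524/0.008976 = -1.172.

z = -1.172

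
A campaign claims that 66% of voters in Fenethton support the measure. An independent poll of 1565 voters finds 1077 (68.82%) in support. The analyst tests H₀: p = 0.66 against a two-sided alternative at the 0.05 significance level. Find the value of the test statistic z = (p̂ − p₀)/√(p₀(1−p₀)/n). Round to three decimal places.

z = 2.353

p̂ = 1077/1565 ≈ 0.688179.
SE = √(p₀(1−p₀)/n) = √(0.2244/1565) = 0.011974.
z = (0.688179 − 0.66)/0.011974 = 0.028179/0.011974 = 2.353.
p-value = 2·P(Z > 2.353) ≈ 0.0186; since p < α = 0.05, reject H₀.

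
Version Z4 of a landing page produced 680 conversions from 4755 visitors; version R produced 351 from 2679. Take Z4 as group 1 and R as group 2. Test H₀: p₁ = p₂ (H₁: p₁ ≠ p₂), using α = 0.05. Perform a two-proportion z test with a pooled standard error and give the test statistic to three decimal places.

z = 1.436

p̂₁ = 680/4755 = 0.14301, p̂₂ = 351/2679 = 0.13102.
Pooled p̂ = (680+351)/(4755+2679) = 1031/7434 = 0.13869.
SE = √(p̂(1−p̂)(1/n₁+1/n₂)) = √(0.13869·0.86131·0.000583579) = √(6.97102e-05) = 0.00835.
z = (0.14301 − 0.13102)/0.00835 = 0.01199/0.00835 = 1.436.
Two-sided p-value ≈ 2·Φ(−1.436) = 0.1510; since p > α = 0.05, fail to reject H₀.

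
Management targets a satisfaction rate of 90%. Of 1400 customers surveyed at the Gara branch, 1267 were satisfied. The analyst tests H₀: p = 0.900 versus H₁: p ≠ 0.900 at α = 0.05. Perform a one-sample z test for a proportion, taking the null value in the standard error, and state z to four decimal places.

p̂ = 1267/1400 = 0.905000.
Under H₀, SE = √(0.9·0.1/1400) = √(6.42857e-05) = 0.008018.
z = (0.905000 − 0.9)/0.008018 = 0.005000/0.008018 = 0.6236.
p-value = 2·P(Z > 0.624) ≈ 0.5329, so at α = 0.05 we fail to reject H₀.

z = 0.6236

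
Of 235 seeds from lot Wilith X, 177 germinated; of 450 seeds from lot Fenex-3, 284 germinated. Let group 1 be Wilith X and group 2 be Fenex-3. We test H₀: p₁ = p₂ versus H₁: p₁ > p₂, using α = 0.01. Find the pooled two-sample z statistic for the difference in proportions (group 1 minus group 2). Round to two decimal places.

p̂₁ = 177/235 = 0.7532, p̂₂ = 284/450 = 0.6311.
Pooled p̂ = (177+284)/(235+450) = 461/685 = 0.6730.
SE = √(0.220074 × 0.00647754) = 0.0378.
z = (0.7532 − 0.6311)/0.0378 = 0.1221/0.0378 = 3.23.
p-value = P(Z > 3.233) ≈ 0.0006. With α = 0.01, reject H₀.

z = 3.23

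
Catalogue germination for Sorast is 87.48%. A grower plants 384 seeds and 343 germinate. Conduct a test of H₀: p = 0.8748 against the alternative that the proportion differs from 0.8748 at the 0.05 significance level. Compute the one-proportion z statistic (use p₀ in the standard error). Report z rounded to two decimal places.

p̂ = 343/384 ≈ 0.8932.
Under H₀, SE = √(0.8748·0.1252/384) = √(0.000285221) = 0.0169.
z = (0.8932 − 0.8748)/0.0169 = 0.0184/0.0169 = 1.09.
Two-sided p-value ≈ 2·Φ(−1.091) = 0.2752, so at α = 0.05 we fail to reject H₀.

z = 1.09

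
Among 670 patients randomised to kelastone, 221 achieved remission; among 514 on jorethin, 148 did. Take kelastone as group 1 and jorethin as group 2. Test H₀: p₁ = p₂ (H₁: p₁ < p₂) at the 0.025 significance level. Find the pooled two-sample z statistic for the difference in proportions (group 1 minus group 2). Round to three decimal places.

p̂₁ = 221/670 = 0.32985, p̂₂ = 148/514 = 0.28794.
Pooled p̂ = (221+148)/(670+514) = 369/1184 = 0.31166.
SE = √(0.214526 × 0.00343806) = 0.02716.
z = (0.32985 − 0.28794)/0.02716 = 0.04191/0.02716 = 1.543.
p-value = P(Z < 1.543) ≈ 0.9386; since p > α = 0.025, fail to reject H₀.

z = 1.543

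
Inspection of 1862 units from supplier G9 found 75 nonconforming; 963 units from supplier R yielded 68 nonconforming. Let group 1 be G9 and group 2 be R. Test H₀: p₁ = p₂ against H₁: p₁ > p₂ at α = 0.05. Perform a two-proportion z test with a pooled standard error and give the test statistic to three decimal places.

z = -3.486

p̂₁ = 75/1862 ≈ 0.04028, p̂₂ = 68/963 ≈ 0.07061.
Pooled p̂ = (75+68)/(1862+963) = 143/2825 = 0.05062.
SE = √(p̂(1−p̂)(1/n₁+1/n₂)) = √(0.05062·0.94938·0.00157548) = √(7.5713e-05) = 0.00870.
z = (0.04028 − 0.07061)/0.00870 = -0.03033/0.00870 = -3.486.
p-value = P(Z > -3.486) ≈ 0.9998; since p > α = 0.05, fail to reject H₀.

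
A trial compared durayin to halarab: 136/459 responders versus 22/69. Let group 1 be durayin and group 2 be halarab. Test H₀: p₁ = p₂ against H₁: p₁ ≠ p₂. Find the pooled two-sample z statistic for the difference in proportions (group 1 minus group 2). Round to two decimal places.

z = -0.38

p̂₁ = 136/459 = 0.2963, p̂₂ = 22/69 = 0.3188.
Pooled p̂ = (136+22)/(459+69) = 158/528 = 0.2992.
SE = √(0.209696 × 0.0166714) = 0.0591.
z = (0.2963 − 0.3188)/0.0591 = -0.0225/0.0591 = -0.38.
p-value = 2·P(Z > 0.381) ≈ 0.7030.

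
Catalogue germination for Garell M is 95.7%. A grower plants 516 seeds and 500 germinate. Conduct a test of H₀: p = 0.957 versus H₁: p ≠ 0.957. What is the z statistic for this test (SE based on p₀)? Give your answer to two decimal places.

z = 1.34

p̂ = 500/516 = 0.96899.
SE = √(p₀(1−p₀)/n) = √(0.041151/516) = 0.00893.
z = (0.96899 − 0.957)/0.00893 = 0.01199/0.00893 = 1.34.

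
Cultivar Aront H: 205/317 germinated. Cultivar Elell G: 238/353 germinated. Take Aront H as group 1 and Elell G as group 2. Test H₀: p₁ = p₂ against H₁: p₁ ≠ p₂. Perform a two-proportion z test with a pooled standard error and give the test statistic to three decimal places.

p̂₁ = 205/317 = 0.64669, p̂₂ = 238/353 = 0.67422.
Pooled p̂ = (205+238)/(317+353) = 443/670 = 0.66119.
SE = √(0.224016 × 0.00598744) = 0.03662.
z = (0.64669 − 0.67422)/0.03662 = -0.02753/0.03662 = -0.752.

z = -0.752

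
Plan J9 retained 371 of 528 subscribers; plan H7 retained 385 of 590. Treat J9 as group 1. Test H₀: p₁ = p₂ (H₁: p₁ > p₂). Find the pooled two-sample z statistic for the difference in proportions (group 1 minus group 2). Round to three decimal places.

z = 1.788

p̂₁ = 371/528 ≈ 0.70265, p̂₂ = 385/590 ≈ 0.65254.
Pooled p̂ = (371+385)/(528+590) = 756/1118 = 0.67621.
SE = √(0.218951 × 0.00358885) = 0.02803.
z = (0.70265 − 0.65254)/0.02803 = 0.05011/0.02803 = 1.788.
p-value = P(Z > 1.788) ≈ 0.0369.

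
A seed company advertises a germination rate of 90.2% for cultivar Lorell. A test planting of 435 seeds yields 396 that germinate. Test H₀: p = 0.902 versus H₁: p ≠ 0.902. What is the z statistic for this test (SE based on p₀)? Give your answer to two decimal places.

p̂ = 396/435 = 0.910345.
Under H₀, SE = √(0.902·0.098/435) = √(0.000203209) = 0.014255.
z = (0.910345 − 0.902)/0.014255 = 0.008345/0.014255 = 0.59.

z = 0.59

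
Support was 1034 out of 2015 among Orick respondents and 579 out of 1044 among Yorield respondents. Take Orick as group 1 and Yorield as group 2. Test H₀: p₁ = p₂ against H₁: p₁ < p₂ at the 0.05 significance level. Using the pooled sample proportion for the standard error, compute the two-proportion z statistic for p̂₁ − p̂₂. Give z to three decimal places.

z = -2.177

p̂₁ = 1034/2015 = 0.51315, p̂₂ = 579/1044 = 0.55460.
Pooled p̂ = (1034+579)/(2015+1044) = 1613/3059 = 0.52730.
SE = √(p̂(1−p̂)(1/n₁+1/n₂)) = √(0.52730·0.47270·0.00145413) = √(0.00036245) = 0.01904.
z = (0.51315 − 0.55460)/0.01904 = -0.04145/0.01904 = -2.177.
p-value = P(Z < -2.177) ≈ 0.0147; since p < α = 0.05, reject H₀.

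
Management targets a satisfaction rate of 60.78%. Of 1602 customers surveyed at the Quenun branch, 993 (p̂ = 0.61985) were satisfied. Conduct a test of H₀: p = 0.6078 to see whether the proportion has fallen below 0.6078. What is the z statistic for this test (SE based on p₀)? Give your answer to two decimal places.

p̂ = 993/1602 ≈ 0.6199.
Standard error under H₀: √(0.6078×0.3922/1602) = 0.0122.
z = (0.6199 − 0.6078)/0.0122 = 0.0121/0.0122 = 0.99.
p-value = P(Z < 0.988) ≈ 0.8384.

z = 0.99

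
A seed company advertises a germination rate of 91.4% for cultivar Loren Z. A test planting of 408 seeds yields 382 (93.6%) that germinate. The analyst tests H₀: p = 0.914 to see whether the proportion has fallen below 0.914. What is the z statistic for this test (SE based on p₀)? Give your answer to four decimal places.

p̂ = 382/408 = 0.936275.
Under H₀, SE = √(0.914·0.086/408) = √(0.000192657) = 0.013880.
z = (0.936275 − 0.914)/0.013880 = 0.022275/0.013880 = 1.6048.
p-value = P(Z < 1.605) ≈ 0.9457.

z = 1.6048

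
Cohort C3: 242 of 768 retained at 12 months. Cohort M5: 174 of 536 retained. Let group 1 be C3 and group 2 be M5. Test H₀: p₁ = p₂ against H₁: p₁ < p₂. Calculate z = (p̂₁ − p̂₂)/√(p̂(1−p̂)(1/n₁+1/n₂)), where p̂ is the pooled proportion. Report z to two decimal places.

z = -0.36

p̂₁ = 242/768 = 0.3151, p̂₂ = 174/536 = 0.3246.
Pooled p̂ = (242+174)/(768+536) = 416/1304 = 0.3190.
SE = √(0.217246 × 0.00316775) = 0.0262.
z = (0.3151 − 0.3246)/0.0262 = -0.0095/0.0262 = -0.36.
p-value = P(Z < -0.363) ≈ 0.3583.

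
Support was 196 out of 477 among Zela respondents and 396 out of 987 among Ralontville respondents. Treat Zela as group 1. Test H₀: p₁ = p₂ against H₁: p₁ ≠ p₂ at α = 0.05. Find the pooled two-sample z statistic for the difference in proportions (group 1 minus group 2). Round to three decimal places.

z = 0.354

p̂₁ = 196/477 ≈ 0.41090, p̂₂ = 396/987 ≈ 0.40122.
Pooled p̂ = (196+396)/(477+987) = 592/1464 = 0.40437.
SE = √(p̂(1−p̂)(1/n₁+1/n₂)) = √(0.40437·0.59563·0.00310961) = √(0.000748965) = 0.02737.
z = (0.41090 − 0.40122)/0.02737 = 0.00968/0.02737 = 0.354.
Two-sided p-value ≈ 2·Φ(−0.354) = 0.7234; since p > α = 0.05, fail to reject H₀.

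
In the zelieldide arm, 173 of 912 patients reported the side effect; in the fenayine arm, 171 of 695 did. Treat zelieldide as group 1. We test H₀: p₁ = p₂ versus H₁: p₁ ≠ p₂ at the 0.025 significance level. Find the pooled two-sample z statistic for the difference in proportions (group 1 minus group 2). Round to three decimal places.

p̂₁ = 173/912 ≈ 0.189693, p̂₂ = 171/695 ≈ 0.246043.
Pooled p̂ = (173+171)/(912+695) = 344/1607 = 0.214063.
SE = √(0.16824 × 0.00253534) = 0.020653.
z = (0.189693 − 0.246043)/0.020653 = -0.056350/0.020653 = -2.728.
p-value = 2·P(Z > 2.728) ≈ 0.0064. With α = 0.025, reject H₀.

z = -2.728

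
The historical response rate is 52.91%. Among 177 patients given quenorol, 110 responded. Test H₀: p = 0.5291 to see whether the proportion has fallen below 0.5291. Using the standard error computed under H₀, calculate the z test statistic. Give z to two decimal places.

z = 2.46

p̂ = 110/177 ≈ 0.6215.
SE = √(p₀(1−p₀)/n) = √(0.24915/177) = 0.0375.
z = (0.6215 − 0.5291)/0.0375 = 0.0924/0.0375 = 2.46.
p-value = P(Z < 2.462) ≈ 0.9931.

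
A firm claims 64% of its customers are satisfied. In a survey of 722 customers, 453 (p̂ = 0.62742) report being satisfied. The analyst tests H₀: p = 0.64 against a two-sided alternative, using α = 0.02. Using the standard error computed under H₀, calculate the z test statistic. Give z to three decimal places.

z = -0.704

p̂ = 453/722 ≈ 0.62742.
SE = √(p₀(1−p₀)/n) = √(0.2304/722) = 0.01786.
z = (0.62742 − 0.64)/0.01786 = -0.01258/0.01786 = -0.704.
p-value = 2·P(Z > 0.704) ≈ 0.4814; since p > α = 0.02, fail to reject H₀.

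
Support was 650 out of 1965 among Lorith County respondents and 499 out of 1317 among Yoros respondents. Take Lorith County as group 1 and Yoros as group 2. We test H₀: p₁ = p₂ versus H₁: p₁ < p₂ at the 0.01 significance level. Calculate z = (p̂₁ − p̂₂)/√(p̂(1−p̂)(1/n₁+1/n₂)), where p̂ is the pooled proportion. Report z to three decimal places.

p̂₁ = 650/1965 ≈ 0.330789, p̂₂ = 499/1317 ≈ 0.378891.
Pooled p̂ = (650+499)/(1965+1317) = 1149/3282 = 0.350091.
SE = √(0.227527 × 0.00126821) = 0.016987.
z = (0.330789 − 0.378891)/0.016987 = -0.048102/0.016987 = -2.832.
p-value = P(Z < -2.832) ≈ 0.0023; since p < α = 0.01, reject H₀.

z = -2.832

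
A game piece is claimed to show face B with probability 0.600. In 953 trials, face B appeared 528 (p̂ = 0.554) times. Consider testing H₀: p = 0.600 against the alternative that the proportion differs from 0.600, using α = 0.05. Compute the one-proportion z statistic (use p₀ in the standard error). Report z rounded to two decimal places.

z = -2.90

p̂ = 528/953 ≈ 0.55404.
SE = √(p₀(1−p₀)/n) = √(0.24/953) = 0.01587.
z = (0.55404 − 0.6)/0.01587 = -0.04596/0.01587 = -2.90.
p-value = 2·P(Z > 2.896) ≈ 0.0038; since p < α = 0.05, reject H₀.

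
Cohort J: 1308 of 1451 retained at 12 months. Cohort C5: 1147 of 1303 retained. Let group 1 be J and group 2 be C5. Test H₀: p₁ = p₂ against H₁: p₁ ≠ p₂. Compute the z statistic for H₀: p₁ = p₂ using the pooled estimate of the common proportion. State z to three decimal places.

z = 1.783

p̂₁ = 1308/1451 ≈ 0.90145, p̂₂ = 1147/1303 ≈ 0.88028.
Pooled p̂ = (1308+1147)/(1451+1303) = 2455/2754 = 0.89143.
SE = √(p̂(1−p̂)(1/n₁+1/n₂)) = √(0.89143·0.10857·0.00145664) = √(0.000140977) = 0.01187.
z = (0.90145 − 0.88028)/0.01187 = 0.02117/0.01187 = 1.783.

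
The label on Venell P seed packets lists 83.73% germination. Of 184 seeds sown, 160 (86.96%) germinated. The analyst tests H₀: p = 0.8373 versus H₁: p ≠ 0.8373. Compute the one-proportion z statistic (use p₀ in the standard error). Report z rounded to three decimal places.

p̂ = 160/184 = 0.86957.
SE = √(p₀(1−p₀)/n) = √(0.13623/184) = 0.02721.
z = (0.86957 − 0.8373)/0.02721 = 0.03227/0.02721 = 1.186.

z = 1.186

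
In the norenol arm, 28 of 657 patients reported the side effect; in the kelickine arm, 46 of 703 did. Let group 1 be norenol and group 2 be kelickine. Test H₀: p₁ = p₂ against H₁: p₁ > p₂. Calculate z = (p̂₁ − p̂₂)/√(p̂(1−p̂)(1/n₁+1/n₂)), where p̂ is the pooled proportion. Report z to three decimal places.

p̂₁ = 28/657 = 0.042618, p̂₂ = 46/703 = 0.065434.
Pooled p̂ = (28+46)/(657+703) = 74/1360 = 0.054412.
SE = √(0.0514511 × 0.00294455) = 0.012309.
z = (0.042618 − 0.065434)/0.012309 = -0.022816/0.012309 = -1.854.

z = -1.854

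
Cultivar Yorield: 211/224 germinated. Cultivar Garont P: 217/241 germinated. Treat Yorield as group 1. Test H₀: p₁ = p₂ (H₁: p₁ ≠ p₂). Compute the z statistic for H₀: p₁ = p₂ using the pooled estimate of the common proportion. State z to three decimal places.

p̂₁ = 211/224 = 0.94196, p̂₂ = 217/241 = 0.90041.
Pooled p̂ = (211+217)/(224+241) = 428/465 = 0.92043.
SE = √(p̂(1−p̂)(1/n₁+1/n₂)) = √(0.92043·0.07957·0.00861366) = √(0.000630852) = 0.02512.
z = (0.94196 − 0.90041)/0.02512 = 0.04155/0.02512 = 1.654.

z = 1.654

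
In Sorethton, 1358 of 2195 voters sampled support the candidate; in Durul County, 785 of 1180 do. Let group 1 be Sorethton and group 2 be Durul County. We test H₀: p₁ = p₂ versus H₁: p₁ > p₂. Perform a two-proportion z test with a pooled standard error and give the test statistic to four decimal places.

p̂₁ = 1358/2195 = 0.618679, p̂₂ = 785/1180 = 0.665254.
Pooled p̂ = (1358+785)/(2195+1180) = 2143/3375 = 0.634963.
SE = √(p̂(1−p̂)(1/n₁+1/n₂)) = √(0.634963·0.365037·0.00130304) = √(0.000302025) = 0.017379.
z = (0.618679 − 0.665254)/0.017379 = -0.046575/0.017379 = -2.6800.

z = -2.6800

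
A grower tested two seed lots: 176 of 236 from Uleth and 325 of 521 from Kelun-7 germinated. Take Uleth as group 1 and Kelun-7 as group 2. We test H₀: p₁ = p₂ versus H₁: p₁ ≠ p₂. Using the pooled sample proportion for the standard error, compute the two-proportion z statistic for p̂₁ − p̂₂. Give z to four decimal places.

z = 3.2856

p̂₁ = 176/236 ≈ 0.745763, p̂₂ = 325/521 ≈ 0.623800.
Pooled p̂ = (176+325)/(236+521) = 501/757 = 0.661823.
SE = √(p̂(1−p̂)(1/n₁+1/n₂)) = √(0.661823·0.338177·0.00615667) = √(0.00137795) = 0.037121.
z = (0.745763 − 0.623800)/0.037121 = 0.121963/0.037121 = 3.2856.
Two-sided p-value ≈ 2·Φ(−3.286) = 0.0010.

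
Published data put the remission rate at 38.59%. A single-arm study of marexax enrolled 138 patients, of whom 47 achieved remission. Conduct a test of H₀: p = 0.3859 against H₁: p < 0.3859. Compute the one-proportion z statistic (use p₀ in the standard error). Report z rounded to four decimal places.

z = -1.0936

p̂ = 47/138 = 0.340580.
SE = √(p₀(1−p₀)/n) = √(0.23698/138) = 0.041440.
z = (0.340580 − 0.3859)/0.041440 = -0.045320/0.041440 = -1.0936.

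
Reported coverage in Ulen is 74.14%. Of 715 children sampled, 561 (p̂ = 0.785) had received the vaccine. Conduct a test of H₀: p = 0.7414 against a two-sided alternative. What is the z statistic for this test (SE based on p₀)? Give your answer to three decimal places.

p̂ = 561/715 = 0.78462.
SE = √(p₀(1−p₀)/n) = √(0.19173/715) = 0.01638.
z = (0.78462 − 0.7414)/0.01638 = 0.04322/0.01638 = 2.639.

z = 2.639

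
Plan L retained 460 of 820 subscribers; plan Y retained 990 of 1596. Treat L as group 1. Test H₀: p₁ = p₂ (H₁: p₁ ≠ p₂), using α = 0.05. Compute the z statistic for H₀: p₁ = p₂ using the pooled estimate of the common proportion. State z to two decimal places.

p̂₁ = 460/820 = 0.5610, p̂₂ = 990/1596 = 0.6203.
Pooled p̂ = (460+990)/(820+1596) = 1450/2416 = 0.6002.
SE = √(0.239967 × 0.00184608) = 0.0210.
z = (0.5610 − 0.6203)/0.0210 = -0.0593/0.0210 = -2.82.
Two-sided p-value ≈ 2·Φ(−2.819) = 0.0048; since p < α = 0.05, reject H₀.

z = -2.82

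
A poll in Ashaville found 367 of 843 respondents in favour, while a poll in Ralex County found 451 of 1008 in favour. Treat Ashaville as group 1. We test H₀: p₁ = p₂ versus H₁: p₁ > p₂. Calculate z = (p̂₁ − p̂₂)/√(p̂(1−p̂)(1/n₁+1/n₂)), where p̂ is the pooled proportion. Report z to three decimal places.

p̂₁ = 367/843 = 0.43535, p̂₂ = 451/1008 = 0.44742.
Pooled p̂ = (367+451)/(843+1008) = 818/1851 = 0.44192.
SE = √(p̂(1−p̂)(1/n₁+1/n₂)) = √(0.44192·0.55808·0.0021783) = √(0.000537229) = 0.02318.
z = (0.43535 − 0.44742)/0.02318 = -0.01207/0.02318 = -0.521.
p-value = P(Z > -0.521) ≈ 0.6987.

z = -0.521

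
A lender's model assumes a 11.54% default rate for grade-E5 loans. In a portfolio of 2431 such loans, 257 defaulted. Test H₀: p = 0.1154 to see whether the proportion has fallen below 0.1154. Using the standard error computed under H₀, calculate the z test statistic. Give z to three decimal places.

p̂ = 257/2431 = 0.10572.
SE = √(p₀(1−p₀)/n) = √(0.10208/2431) = 0.00648.
z = (0.10572 − 0.1154)/0.00648 = -0.00968/0.00648 = -1.494.
p-value = P(Z < -1.494) ≈ 0.0676.

z = -1.494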